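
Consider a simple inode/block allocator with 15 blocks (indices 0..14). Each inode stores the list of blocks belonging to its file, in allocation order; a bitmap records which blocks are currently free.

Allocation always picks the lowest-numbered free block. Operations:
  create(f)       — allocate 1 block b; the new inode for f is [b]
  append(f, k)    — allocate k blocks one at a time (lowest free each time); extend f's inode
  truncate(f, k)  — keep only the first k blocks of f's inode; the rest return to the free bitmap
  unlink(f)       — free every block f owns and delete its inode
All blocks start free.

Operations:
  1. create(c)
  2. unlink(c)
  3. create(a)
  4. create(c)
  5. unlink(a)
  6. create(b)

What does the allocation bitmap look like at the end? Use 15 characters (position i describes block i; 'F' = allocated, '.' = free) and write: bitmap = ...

after create(c) → c:[0]  free=[F..............]
after unlink(c) →   free=[...............]
after create(a) → a:[0]  free=[F..............]
after create(c) → a:[0], c:[1]  free=[FF.............]
after unlink(a) → c:[1]  free=[.F.............]
after create(b) → b:[0], c:[1]  free=[FF.............]

bitmap = FF.............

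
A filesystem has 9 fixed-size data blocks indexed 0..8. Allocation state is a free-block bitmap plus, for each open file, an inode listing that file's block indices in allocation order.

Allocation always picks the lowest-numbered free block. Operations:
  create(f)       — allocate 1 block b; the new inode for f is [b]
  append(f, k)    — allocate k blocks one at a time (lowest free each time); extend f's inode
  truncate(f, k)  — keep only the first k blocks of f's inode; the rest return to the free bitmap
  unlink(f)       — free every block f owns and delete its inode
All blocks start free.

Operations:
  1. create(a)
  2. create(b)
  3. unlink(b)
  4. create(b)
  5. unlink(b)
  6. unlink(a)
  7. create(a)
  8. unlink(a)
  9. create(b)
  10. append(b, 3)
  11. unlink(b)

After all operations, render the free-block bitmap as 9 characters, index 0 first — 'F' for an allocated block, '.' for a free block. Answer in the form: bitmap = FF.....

bitmap = .........

[1] create(a) — a=0 (map F........)
[2] create(b) — a=0 b=1 (map FF.......)
[3] unlink(b) — a=0 (map F........)
[4] create(b) — a=0 b=1 (map FF.......)
[5] unlink(b) — a=0 (map F........)
[6] unlink(a) —  (map .........)
[7] create(a) — a=0 (map F........)
[8] unlink(a) —  (map .........)
[9] create(b) — b=0 (map F........)
[10] append(b, 3) — b=0,1,2,3 (map FFFF.....)
[11] unlink(b) —  (map .........)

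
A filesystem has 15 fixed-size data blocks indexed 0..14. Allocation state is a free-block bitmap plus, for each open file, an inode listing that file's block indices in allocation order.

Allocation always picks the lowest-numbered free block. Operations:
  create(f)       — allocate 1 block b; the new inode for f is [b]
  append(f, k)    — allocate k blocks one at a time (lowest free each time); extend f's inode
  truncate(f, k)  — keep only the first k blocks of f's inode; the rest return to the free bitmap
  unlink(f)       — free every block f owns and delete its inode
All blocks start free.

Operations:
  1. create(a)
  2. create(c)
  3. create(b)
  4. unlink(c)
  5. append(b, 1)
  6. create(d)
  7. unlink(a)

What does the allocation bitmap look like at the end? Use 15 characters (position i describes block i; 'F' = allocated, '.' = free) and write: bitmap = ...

after create(a) → a:[0]  free=[F..............]
after create(c) → a:[0], c:[1]  free=[FF.............]
after create(b) → a:[0], b:[2], c:[1]  free=[FFF............]
after unlink(c) → a:[0], b:[2]  free=[F.F............]
after append(b, 1) → a:[0], b:[2, 1]  free=[FFF............]
after create(d) → a:[0], b:[2, 1], d:[3]  free=[FFFF...........]
after unlink(a) → b:[2, 1], d:[3]  free=[.FFF...........]

bitmap = .FFF...........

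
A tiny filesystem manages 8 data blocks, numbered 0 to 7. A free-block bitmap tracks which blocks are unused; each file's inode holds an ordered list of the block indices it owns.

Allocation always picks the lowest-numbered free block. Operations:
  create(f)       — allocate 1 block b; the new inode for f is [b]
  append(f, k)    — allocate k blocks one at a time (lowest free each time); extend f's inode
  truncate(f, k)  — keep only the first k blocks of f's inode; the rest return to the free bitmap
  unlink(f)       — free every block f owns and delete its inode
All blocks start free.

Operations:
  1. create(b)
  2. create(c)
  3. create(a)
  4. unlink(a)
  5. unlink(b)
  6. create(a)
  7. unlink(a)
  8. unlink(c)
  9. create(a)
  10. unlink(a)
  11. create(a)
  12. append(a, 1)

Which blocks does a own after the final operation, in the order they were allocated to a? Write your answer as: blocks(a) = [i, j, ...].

blocks(a) = [0, 1]

[1] create(b) — b=0 (map F.......)
[2] create(c) — b=0 c=1 (map FF......)
[3] create(a) — a=2 b=0 c=1 (map FFF.....)
[4] unlink(a) — b=0 c=1 (map FF......)
[5] unlink(b) — c=1 (map .F......)
[6] create(a) — a=0 c=1 (map FF......)
[7] unlink(a) — c=1 (map .F......)
[8] unlink(c) —  (map ........)
[9] create(a) — a=0 (map F.......)
[10] unlink(a) —  (map ........)
[11] create(a) — a=0 (map F.......)
[12] append(a, 1) — a=0,1 (map FF......)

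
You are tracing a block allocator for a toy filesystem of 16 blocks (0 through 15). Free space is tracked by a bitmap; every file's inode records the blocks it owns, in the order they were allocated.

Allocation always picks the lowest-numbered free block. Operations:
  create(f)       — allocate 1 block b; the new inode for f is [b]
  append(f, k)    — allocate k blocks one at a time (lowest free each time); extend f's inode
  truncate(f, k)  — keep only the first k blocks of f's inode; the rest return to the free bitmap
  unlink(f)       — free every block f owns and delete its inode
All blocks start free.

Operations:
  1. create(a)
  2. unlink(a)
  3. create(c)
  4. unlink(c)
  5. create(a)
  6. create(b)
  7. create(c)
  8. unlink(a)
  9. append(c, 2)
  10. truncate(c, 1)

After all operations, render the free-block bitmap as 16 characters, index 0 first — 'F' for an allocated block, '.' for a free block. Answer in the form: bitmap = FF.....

create(a): bitmap=F............... | a=[0]
unlink(a): bitmap=................ | 
create(c): bitmap=F............... | c=[0]
unlink(c): bitmap=................ | 
create(a): bitmap=F............... | a=[0]
create(b): bitmap=FF.............. | a=[0] b=[1]
create(c): bitmap=FFF............. | a=[0] b=[1] c=[2]
unlink(a): bitmap=.FF............. | b=[1] c=[2]
append(c, 2): bitmap=FFFF............ | b=[1] c=[2, 0, 3]
truncate(c, 1): bitmap=.FF............. | b=[1] c=[2]

bitmap = .FF.............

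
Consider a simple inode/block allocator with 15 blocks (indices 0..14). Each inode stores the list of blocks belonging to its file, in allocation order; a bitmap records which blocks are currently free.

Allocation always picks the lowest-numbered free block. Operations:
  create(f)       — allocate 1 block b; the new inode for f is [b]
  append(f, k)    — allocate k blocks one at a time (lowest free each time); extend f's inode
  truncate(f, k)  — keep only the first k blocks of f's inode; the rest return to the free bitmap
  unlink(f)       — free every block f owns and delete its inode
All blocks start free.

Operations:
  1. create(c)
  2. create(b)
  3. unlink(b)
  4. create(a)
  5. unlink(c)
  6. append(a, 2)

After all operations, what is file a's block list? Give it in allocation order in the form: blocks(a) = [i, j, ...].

blocks(a) = [1, 0, 2]

after create(c) → c:[0]  free=[F..............]
after create(b) → b:[1], c:[0]  free=[FF.............]
after unlink(b) → c:[0]  free=[F..............]
after create(a) → a:[1], c:[0]  free=[FF.............]
after unlink(c) → a:[1]  free=[.F.............]
after append(a, 2) → a:[1, 0, 2]  free=[FFF............]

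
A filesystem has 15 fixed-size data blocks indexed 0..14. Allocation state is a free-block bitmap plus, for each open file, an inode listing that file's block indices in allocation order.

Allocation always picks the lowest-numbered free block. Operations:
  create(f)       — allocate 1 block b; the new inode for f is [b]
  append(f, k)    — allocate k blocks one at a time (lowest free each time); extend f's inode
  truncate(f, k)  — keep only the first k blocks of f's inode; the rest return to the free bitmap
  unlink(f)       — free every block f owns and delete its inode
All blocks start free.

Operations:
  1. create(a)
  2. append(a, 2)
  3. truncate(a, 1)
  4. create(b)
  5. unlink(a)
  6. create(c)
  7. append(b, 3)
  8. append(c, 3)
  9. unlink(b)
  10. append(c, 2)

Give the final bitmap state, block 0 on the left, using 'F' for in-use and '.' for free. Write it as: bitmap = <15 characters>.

bitmap = FFF..FFF.......

after create(a) → a:[0]  free=[F..............]
after append(a, 2) → a:[0, 1, 2]  free=[FFF............]
after truncate(a, 1) → a:[0]  free=[F..............]
after create(b) → a:[0], b:[1]  free=[FF.............]
after unlink(a) → b:[1]  free=[.F.............]
after create(c) → b:[1], c:[0]  free=[FF.............]
after append(b, 3) → b:[1, 2, 3, 4], c:[0]  free=[FFFFF..........]
after append(c, 3) → b:[1, 2, 3, 4], c:[0, 5, 6, 7]  free=[FFFFFFFF.......]
after unlink(b) → c:[0, 5, 6, 7]  free=[F....FFF.......]
after append(c, 2) → c:[0, 5, 6, 7, 1, 2]  free=[FFF..FFF.......]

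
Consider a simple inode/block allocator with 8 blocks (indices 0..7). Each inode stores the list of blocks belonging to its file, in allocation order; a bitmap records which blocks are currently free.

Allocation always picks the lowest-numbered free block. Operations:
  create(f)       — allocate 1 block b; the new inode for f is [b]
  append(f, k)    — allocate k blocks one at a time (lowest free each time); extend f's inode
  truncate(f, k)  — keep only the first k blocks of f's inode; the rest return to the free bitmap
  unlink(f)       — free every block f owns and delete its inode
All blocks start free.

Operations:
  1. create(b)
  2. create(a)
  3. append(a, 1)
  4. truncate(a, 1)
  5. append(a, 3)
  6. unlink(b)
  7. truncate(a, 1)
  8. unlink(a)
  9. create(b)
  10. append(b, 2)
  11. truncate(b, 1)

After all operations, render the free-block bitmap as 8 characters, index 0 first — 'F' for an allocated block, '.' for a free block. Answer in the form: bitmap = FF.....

[1] create(b) — b=0 (map F.......)
[2] create(a) — a=1 b=0 (map FF......)
[3] append(a, 1) — a=1,2 b=0 (map FFF.....)
[4] truncate(a, 1) — a=1 b=0 (map FF......)
[5] append(a, 3) — a=1,2,3,4 b=0 (map FFFFF...)
[6] unlink(b) — a=1,2,3,4 (map .FFFF...)
[7] truncate(a, 1) — a=1 (map .F......)
[8] unlink(a) —  (map ........)
[9] create(b) — b=0 (map F.......)
[10] append(b, 2) — b=0,1,2 (map FFF.....)
[11] truncate(b, 1) — b=0 (map F.......)

bitmap = F.......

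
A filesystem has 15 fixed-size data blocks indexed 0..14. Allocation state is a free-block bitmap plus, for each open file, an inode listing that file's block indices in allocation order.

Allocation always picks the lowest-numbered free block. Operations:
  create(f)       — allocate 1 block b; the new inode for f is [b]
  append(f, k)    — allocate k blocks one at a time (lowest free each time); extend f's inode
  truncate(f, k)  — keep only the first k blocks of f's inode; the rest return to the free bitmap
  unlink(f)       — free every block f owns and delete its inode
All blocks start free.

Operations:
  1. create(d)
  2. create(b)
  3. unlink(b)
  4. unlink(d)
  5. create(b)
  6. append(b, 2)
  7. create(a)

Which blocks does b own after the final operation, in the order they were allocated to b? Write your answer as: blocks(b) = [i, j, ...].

blocks(b) = [0, 1, 2]

after create(d) → d:[0]  free=[F..............]
after create(b) → b:[1], d:[0]  free=[FF.............]
after unlink(b) → d:[0]  free=[F..............]
after unlink(d) →   free=[...............]
after create(b) → b:[0]  free=[F..............]
after append(b, 2) → b:[0, 1, 2]  free=[FFF............]
after create(a) → a:[3], b:[0, 1, 2]  free=[FFFF...........]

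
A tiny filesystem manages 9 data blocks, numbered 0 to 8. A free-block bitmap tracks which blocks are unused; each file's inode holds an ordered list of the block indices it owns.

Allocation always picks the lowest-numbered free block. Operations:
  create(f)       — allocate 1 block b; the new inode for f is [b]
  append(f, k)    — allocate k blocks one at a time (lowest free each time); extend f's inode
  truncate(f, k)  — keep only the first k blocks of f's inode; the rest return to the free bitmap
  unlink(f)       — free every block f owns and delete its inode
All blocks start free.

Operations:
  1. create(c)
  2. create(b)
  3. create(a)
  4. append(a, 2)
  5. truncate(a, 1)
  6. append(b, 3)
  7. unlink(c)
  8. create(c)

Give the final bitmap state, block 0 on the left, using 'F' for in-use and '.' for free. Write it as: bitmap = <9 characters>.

create(c): bitmap=F........ | c=[0]
create(b): bitmap=FF....... | b=[1] c=[0]
create(a): bitmap=FFF...... | a=[2] b=[1] c=[0]
append(a, 2): bitmap=FFFFF.... | a=[2, 3, 4] b=[1] c=[0]
truncate(a, 1): bitmap=FFF...... | a=[2] b=[1] c=[0]
append(b, 3): bitmap=FFFFFF... | a=[2] b=[1, 3, 4, 5] c=[0]
unlink(c): bitmap=.FFFFF... | a=[2] b=[1, 3, 4, 5]
create(c): bitmap=FFFFFF... | a=[2] b=[1, 3, 4, 5] c=[0]

bitmap = FFFFFF...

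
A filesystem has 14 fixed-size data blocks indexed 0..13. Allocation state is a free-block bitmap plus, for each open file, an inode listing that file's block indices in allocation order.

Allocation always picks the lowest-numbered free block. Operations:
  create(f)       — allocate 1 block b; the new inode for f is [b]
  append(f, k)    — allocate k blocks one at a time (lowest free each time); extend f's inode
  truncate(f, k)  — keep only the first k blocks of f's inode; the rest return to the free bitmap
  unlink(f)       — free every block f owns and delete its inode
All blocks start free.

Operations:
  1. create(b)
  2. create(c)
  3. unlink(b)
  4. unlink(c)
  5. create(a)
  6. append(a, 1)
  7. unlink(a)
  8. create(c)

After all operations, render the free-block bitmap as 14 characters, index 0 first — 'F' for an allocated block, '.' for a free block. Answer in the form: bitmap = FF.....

after create(b) → b:[0]  free=[F.............]
after create(c) → b:[0], c:[1]  free=[FF............]
after unlink(b) → c:[1]  free=[.F............]
after unlink(c) →   free=[..............]
after create(a) → a:[0]  free=[F.............]
after append(a, 1) → a:[0, 1]  free=[FF............]
after unlink(a) →   free=[..............]
after create(c) → c:[0]  free=[F.............]

bitmap = F.............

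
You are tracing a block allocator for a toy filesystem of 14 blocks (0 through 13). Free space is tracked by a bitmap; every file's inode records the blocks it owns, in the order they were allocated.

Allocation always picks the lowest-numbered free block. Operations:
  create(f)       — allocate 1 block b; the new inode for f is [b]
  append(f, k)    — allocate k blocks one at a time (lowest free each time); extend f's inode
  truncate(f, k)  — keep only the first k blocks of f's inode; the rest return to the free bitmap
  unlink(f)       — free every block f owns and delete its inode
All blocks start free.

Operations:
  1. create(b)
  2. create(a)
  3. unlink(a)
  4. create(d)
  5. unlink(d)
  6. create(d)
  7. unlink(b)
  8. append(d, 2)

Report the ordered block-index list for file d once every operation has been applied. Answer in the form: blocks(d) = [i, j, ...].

after create(b) → b:[0]  free=[F.............]
after create(a) → a:[1], b:[0]  free=[FF............]
after unlink(a) → b:[0]  free=[F.............]
after create(d) → b:[0], d:[1]  free=[FF............]
after unlink(d) → b:[0]  free=[F.............]
after create(d) → b:[0], d:[1]  free=[FF............]
after unlink(b) → d:[1]  free=[.F............]
after append(d, 2) → d:[1, 0, 2]  free=[FFF...........]

blocks(d) = [1, 0, 2]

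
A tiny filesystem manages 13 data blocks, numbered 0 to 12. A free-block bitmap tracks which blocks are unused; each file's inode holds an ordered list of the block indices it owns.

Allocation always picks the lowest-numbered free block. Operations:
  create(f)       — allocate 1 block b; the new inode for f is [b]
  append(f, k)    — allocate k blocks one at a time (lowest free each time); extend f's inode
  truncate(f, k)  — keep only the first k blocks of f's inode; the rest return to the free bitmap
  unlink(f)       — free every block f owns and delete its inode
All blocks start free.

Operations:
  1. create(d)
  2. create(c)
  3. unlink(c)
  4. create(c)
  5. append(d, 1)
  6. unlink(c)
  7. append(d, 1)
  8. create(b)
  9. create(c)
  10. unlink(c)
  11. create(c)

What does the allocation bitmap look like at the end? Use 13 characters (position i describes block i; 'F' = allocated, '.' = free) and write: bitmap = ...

bitmap = FFFFF........

[1] create(d) — d=0 (map F............)
[2] create(c) — c=1 d=0 (map FF...........)
[3] unlink(c) — d=0 (map F............)
[4] create(c) — c=1 d=0 (map FF...........)
[5] append(d, 1) — c=1 d=0,2 (map FFF..........)
[6] unlink(c) — d=0,2 (map F.F..........)
[7] append(d, 1) — d=0,2,1 (map FFF..........)
[8] create(b) — b=3 d=0,2,1 (map FFFF.........)
[9] create(c) — b=3 c=4 d=0,2,1 (map FFFFF........)
[10] unlink(c) — b=3 d=0,2,1 (map FFFF.........)
[11] create(c) — b=3 c=4 d=0,2,1 (map FFFFF........)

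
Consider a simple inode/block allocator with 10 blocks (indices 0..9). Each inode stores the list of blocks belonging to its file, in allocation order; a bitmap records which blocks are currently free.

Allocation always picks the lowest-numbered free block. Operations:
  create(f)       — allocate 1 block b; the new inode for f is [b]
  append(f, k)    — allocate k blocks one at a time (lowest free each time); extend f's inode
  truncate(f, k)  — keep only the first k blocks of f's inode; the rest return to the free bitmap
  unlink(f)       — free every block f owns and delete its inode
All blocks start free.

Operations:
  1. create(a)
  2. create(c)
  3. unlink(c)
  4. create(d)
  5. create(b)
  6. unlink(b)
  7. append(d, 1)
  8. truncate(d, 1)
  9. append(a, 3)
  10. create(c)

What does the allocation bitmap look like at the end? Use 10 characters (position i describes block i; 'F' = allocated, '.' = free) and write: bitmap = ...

bitmap = FFFFFF....

create(a): bitmap=F......... | a=[0]
create(c): bitmap=FF........ | a=[0] c=[1]
unlink(c): bitmap=F......... | a=[0]
create(d): bitmap=FF........ | a=[0] d=[1]
create(b): bitmap=FFF....... | a=[0] b=[2] d=[1]
unlink(b): bitmap=FF........ | a=[0] d=[1]
append(d, 1): bitmap=FFF....... | a=[0] d=[1, 2]
truncate(d, 1): bitmap=FF........ | a=[0] d=[1]
append(a, 3): bitmap=FFFFF..... | a=[0, 2, 3, 4] d=[1]
create(c): bitmap=FFFFFF.... | a=[0, 2, 3, 4] c=[5] d=[1]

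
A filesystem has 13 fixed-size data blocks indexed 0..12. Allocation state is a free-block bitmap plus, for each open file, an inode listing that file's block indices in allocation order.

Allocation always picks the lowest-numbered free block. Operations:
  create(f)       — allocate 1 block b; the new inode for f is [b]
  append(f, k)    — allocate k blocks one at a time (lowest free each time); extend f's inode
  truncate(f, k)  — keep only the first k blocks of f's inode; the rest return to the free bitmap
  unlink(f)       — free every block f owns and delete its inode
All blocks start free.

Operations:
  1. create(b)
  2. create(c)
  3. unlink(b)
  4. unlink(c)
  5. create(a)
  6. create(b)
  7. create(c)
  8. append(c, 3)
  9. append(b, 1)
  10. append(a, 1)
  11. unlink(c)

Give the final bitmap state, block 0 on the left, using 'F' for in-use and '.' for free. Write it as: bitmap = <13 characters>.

  1. create(b)  ⇒  F............  {b→[0]}
  2. create(c)  ⇒  FF...........  {b→[0]; c→[1]}
  3. unlink(b)  ⇒  .F...........  {c→[1]}
  4. unlink(c)  ⇒  .............  {}
  5. create(a)  ⇒  F............  {a→[0]}
  6. create(b)  ⇒  FF...........  {a→[0]; b→[1]}
  7. create(c)  ⇒  FFF..........  {a→[0]; b→[1]; c→[2]}
  8. append(c, 3)  ⇒  FFFFFF.......  {a→[0]; b→[1]; c→[2, 3, 4, 5]}
  9. append(b, 1)  ⇒  FFFFFFF......  {a→[0]; b→[1, 6]; c→[2, 3, 4, 5]}
  10. append(a, 1)  ⇒  FFFFFFFF.....  {a→[0, 7]; b→[1, 6]; c→[2, 3, 4, 5]}
  11. unlink(c)  ⇒  FF....FF.....  {a→[0, 7]; b→[1, 6]}

bitmap = FF....FF.....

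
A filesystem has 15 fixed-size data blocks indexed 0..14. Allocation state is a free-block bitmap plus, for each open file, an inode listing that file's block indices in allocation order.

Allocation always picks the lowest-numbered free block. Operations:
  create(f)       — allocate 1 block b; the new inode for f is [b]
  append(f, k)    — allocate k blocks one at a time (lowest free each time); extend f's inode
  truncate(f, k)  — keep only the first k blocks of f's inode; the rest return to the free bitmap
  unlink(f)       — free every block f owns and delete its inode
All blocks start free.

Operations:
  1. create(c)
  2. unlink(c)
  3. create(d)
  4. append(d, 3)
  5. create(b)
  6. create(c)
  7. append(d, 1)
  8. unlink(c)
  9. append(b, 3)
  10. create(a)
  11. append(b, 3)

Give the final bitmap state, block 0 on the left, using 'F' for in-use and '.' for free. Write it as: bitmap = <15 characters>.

bitmap = FFFFFFFFFFFFF..

create(c): bitmap=F.............. | c=[0]
unlink(c): bitmap=............... | 
create(d): bitmap=F.............. | d=[0]
append(d, 3): bitmap=FFFF........... | d=[0, 1, 2, 3]
create(b): bitmap=FFFFF.......... | b=[4] d=[0, 1, 2, 3]
create(c): bitmap=FFFFFF......... | b=[4] c=[5] d=[0, 1, 2, 3]
append(d, 1): bitmap=FFFFFFF........ | b=[4] c=[5] d=[0, 1, 2, 3, 6]
unlink(c): bitmap=FFFFF.F........ | b=[4] d=[0, 1, 2, 3, 6]
append(b, 3): bitmap=FFFFFFFFF...... | b=[4, 5, 7, 8] d=[0, 1, 2, 3, 6]
create(a): bitmap=FFFFFFFFFF..... | a=[9] b=[4, 5, 7, 8] d=[0, 1, 2, 3, 6]
append(b, 3): bitmap=FFFFFFFFFFFFF.. | a=[9] b=[4, 5, 7, 8, 10, 11, 12] d=[0, 1, 2, 3, 6]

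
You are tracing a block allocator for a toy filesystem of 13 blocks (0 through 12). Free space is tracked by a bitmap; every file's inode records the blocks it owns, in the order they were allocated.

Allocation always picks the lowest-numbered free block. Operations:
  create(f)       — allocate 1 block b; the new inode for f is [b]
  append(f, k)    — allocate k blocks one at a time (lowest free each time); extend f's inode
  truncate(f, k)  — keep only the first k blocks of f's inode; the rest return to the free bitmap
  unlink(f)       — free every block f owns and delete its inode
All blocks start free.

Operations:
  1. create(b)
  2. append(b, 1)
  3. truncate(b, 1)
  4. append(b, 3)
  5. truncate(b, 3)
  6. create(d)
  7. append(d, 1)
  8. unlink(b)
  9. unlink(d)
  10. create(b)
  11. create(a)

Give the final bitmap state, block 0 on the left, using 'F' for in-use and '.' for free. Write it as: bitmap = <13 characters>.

after create(b) → b:[0]  free=[F............]
after append(b, 1) → b:[0, 1]  free=[FF...........]
after truncate(b, 1) → b:[0]  free=[F............]
after append(b, 3) → b:[0, 1, 2, 3]  free=[FFFF.........]
after truncate(b, 3) → b:[0, 1, 2]  free=[FFF..........]
after create(d) → b:[0, 1, 2], d:[3]  free=[FFFF.........]
after append(d, 1) → b:[0, 1, 2], d:[3, 4]  free=[FFFFF........]
after unlink(b) → d:[3, 4]  free=[...FF........]
after unlink(d) →   free=[.............]
after create(b) → b:[0]  free=[F............]
after create(a) → a:[1], b:[0]  free=[FF...........]

bitmap = FF...........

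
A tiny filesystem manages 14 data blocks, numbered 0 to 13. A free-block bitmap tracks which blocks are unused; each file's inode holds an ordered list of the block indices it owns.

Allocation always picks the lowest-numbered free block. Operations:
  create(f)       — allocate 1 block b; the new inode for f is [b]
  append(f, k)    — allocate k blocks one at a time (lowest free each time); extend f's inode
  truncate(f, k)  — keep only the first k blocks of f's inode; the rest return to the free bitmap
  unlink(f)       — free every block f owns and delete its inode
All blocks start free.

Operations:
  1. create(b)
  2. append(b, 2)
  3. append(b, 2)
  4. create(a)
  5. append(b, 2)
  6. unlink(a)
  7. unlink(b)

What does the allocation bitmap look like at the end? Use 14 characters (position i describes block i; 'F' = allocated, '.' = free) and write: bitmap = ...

bitmap = ..............

  1. create(b)  ⇒  F.............  {b→[0]}
  2. append(b, 2)  ⇒  FFF...........  {b→[0, 1, 2]}
  3. append(b, 2)  ⇒  FFFFF.........  {b→[0, 1, 2, 3, 4]}
  4. create(a)  ⇒  FFFFFF........  {a→[5]; b→[0, 1, 2, 3, 4]}
  5. append(b, 2)  ⇒  FFFFFFFF......  {a→[5]; b→[0, 1, 2, 3, 4, 6, 7]}
  6. unlink(a)  ⇒  FFFFF.FF......  {b→[0, 1, 2, 3, 4, 6, 7]}
  7. unlink(b)  ⇒  ..............  {}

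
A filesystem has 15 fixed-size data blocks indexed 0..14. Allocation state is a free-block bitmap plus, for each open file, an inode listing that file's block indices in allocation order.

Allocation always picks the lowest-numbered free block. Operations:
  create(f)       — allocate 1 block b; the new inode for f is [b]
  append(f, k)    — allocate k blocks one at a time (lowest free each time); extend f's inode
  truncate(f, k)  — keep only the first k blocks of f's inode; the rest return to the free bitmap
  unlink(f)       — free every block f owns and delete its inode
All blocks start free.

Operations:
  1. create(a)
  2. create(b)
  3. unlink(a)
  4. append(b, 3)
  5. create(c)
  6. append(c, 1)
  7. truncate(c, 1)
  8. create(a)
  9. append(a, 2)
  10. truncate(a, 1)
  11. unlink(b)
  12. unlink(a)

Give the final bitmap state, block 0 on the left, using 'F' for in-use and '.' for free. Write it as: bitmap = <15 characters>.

bitmap = ....F..........

[1] create(a) — a=0 (map F..............)
[2] create(b) — a=0 b=1 (map FF.............)
[3] unlink(a) — b=1 (map .F.............)
[4] append(b, 3) — b=1,0,2,3 (map FFFF...........)
[5] create(c) — b=1,0,2,3 c=4 (map FFFFF..........)
[6] append(c, 1) — b=1,0,2,3 c=4,5 (map FFFFFF.........)
[7] truncate(c, 1) — b=1,0,2,3 c=4 (map FFFFF..........)
[8] create(a) — a=5 b=1,0,2,3 c=4 (map FFFFFF.........)
[9] append(a, 2) — a=5,6,7 b=1,0,2,3 c=4 (map FFFFFFFF.......)
[10] truncate(a, 1) — a=5 b=1,0,2,3 c=4 (map FFFFFF.........)
[11] unlink(b) — a=5 c=4 (map ....FF.........)
[12] unlink(a) — c=4 (map ....F..........)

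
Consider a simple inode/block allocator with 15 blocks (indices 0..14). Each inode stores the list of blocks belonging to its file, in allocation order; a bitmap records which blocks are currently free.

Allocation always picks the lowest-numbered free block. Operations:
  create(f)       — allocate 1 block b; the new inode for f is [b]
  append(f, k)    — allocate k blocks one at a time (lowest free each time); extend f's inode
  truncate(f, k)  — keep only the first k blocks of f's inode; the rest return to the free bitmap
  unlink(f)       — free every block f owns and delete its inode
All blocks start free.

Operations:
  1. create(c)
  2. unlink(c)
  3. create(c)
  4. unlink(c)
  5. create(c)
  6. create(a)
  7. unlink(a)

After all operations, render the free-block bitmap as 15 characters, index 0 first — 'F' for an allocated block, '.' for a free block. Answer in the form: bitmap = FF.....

bitmap = F..............

[1] create(c) — c=0 (map F..............)
[2] unlink(c) —  (map ...............)
[3] create(c) — c=0 (map F..............)
[4] unlink(c) —  (map ...............)
[5] create(c) — c=0 (map F..............)
[6] create(a) — a=1 c=0 (map FF.............)
[7] unlink(a) — c=0 (map F..............)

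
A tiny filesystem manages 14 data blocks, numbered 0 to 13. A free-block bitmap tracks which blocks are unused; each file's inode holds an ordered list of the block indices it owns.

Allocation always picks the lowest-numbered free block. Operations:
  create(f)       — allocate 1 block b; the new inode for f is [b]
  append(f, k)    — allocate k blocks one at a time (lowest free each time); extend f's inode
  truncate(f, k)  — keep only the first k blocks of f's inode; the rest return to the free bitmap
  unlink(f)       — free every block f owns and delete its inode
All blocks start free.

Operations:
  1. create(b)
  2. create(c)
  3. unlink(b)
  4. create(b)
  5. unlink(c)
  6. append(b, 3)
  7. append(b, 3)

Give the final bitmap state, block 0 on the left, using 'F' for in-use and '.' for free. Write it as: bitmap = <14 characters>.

  1. create(b)  ⇒  F.............  {b→[0]}
  2. create(c)  ⇒  FF............  {b→[0]; c→[1]}
  3. unlink(b)  ⇒  .F............  {c→[1]}
  4. create(b)  ⇒  FF............  {b→[0]; c→[1]}
  5. unlink(c)  ⇒  F.............  {b→[0]}
  6. append(b, 3)  ⇒  FFFF..........  {b→[0, 1, 2, 3]}
  7. append(b, 3)  ⇒  FFFFFFF.......  {b→[0, 1, 2, 3, 4, 5, 6]}

bitmap = FFFFFFF.......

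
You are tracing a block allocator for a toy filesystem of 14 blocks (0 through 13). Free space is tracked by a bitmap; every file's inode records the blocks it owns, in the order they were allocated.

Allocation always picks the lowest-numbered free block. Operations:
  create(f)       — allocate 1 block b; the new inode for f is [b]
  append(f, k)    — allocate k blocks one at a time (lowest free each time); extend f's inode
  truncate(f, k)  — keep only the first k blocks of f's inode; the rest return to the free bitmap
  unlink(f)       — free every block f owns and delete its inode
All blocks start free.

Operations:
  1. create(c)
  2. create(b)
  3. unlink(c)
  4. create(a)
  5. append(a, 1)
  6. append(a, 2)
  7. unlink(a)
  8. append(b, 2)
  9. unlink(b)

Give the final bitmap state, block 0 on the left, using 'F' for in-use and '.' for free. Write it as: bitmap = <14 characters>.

bitmap = ..............

  1. create(c)  ⇒  F.............  {c→[0]}
  2. create(b)  ⇒  FF............  {b→[1]; c→[0]}
  3. unlink(c)  ⇒  .F............  {b→[1]}
  4. create(a)  ⇒  FF............  {a→[0]; b→[1]}
  5. append(a, 1)  ⇒  FFF...........  {a→[0, 2]; b→[1]}
  6. append(a, 2)  ⇒  FFFFF.........  {a→[0, 2, 3, 4]; b→[1]}
  7. unlink(a)  ⇒  .F............  {b→[1]}
  8. append(b, 2)  ⇒  FFF...........  {b→[1, 0, 2]}
  9. unlink(b)  ⇒  ..............  {}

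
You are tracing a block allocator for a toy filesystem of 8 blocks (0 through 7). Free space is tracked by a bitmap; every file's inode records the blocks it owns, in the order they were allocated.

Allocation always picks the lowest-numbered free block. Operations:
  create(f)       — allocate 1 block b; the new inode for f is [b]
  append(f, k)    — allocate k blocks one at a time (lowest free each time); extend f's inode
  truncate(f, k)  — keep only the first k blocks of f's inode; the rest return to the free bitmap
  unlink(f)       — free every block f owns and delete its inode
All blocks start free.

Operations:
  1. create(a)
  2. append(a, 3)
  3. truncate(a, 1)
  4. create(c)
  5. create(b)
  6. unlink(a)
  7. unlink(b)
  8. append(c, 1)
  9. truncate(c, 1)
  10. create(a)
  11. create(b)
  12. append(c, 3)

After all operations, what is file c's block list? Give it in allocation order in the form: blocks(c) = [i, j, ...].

blocks(c) = [1, 3, 4, 5]

  1. create(a)  ⇒  F.......  {a→[0]}
  2. append(a, 3)  ⇒  FFFF....  {a→[0, 1, 2, 3]}
  3. truncate(a, 1)  ⇒  F.......  {a→[0]}
  4. create(c)  ⇒  FF......  {a→[0]; c→[1]}
  5. create(b)  ⇒  FFF.....  {a→[0]; b→[2]; c→[1]}
  6. unlink(a)  ⇒  .FF.....  {b→[2]; c→[1]}
  7. unlink(b)  ⇒  .F......  {c→[1]}
  8. append(c, 1)  ⇒  FF......  {c→[1, 0]}
  9. truncate(c, 1)  ⇒  .F......  {c→[1]}
  10. create(a)  ⇒  FF......  {a→[0]; c→[1]}
  11. create(b)  ⇒  FFF.....  {a→[0]; b→[2]; c→[1]}
  12. append(c, 3)  ⇒  FFFFFF..  {a→[0]; b→[2]; c→[1, 3, 4, 5]}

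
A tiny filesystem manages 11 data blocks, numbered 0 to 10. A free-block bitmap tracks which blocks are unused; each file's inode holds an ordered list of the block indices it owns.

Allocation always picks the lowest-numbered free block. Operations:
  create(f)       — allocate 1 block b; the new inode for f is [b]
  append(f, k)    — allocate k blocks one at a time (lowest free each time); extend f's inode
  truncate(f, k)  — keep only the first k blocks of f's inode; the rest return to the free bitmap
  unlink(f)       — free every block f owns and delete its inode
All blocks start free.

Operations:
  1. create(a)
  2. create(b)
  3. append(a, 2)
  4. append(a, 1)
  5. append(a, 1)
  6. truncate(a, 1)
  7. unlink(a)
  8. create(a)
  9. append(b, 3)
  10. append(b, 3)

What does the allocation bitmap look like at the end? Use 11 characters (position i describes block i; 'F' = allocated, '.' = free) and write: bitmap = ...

  1. create(a)  ⇒  F..........  {a→[0]}
  2. create(b)  ⇒  FF.........  {a→[0]; b→[1]}
  3. append(a, 2)  ⇒  FFFF.......  {a→[0, 2, 3]; b→[1]}
  4. append(a, 1)  ⇒  FFFFF......  {a→[0, 2, 3, 4]; b→[1]}
  5. append(a, 1)  ⇒  FFFFFF.....  {a→[0, 2, 3, 4, 5]; b→[1]}
  6. truncate(a, 1)  ⇒  FF.........  {a→[0]; b→[1]}
  7. unlink(a)  ⇒  .F.........  {b→[1]}
  8. create(a)  ⇒  FF.........  {a→[0]; b→[1]}
  9. append(b, 3)  ⇒  FFFFF......  {a→[0]; b→[1, 2, 3, 4]}
  10. append(b, 3)  ⇒  FFFFFFFF...  {a→[0]; b→[1, 2, 3, 4, 5, 6, 7]}

bitmap = FFFFFFFF...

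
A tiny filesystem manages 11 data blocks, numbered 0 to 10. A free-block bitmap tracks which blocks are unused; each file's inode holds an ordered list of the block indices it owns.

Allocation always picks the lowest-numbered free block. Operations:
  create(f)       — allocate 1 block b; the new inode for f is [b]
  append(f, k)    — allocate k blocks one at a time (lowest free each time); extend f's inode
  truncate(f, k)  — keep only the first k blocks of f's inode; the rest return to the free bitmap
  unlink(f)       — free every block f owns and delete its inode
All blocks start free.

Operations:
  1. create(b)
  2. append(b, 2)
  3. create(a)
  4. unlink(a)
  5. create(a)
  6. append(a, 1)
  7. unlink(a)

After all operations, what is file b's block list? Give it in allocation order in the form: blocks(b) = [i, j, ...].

after create(b) → b:[0]  free=[F..........]
after append(b, 2) → b:[0, 1, 2]  free=[FFF........]
after create(a) → a:[3], b:[0, 1, 2]  free=[FFFF.......]
after unlink(a) → b:[0, 1, 2]  free=[FFF........]
after create(a) → a:[3], b:[0, 1, 2]  free=[FFFF.......]
after append(a, 1) → a:[3, 4], b:[0, 1, 2]  free=[FFFFF......]
after unlink(a) → b:[0, 1, 2]  free=[FFF........]

blocks(b) = [0, 1, 2]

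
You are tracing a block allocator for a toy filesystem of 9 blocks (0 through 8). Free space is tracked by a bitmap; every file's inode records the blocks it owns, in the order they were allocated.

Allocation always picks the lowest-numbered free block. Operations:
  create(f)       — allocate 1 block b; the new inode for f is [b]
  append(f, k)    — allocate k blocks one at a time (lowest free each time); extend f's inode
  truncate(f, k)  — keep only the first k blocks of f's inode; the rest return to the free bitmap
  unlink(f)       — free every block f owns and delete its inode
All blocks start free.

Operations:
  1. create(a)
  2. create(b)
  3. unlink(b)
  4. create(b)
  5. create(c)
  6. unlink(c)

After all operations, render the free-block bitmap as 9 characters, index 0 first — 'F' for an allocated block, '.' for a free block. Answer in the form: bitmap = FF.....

bitmap = FF.......

  1. create(a)  ⇒  F........  {a→[0]}
  2. create(b)  ⇒  FF.......  {a→[0]; b→[1]}
  3. unlink(b)  ⇒  F........  {a→[0]}
  4. create(b)  ⇒  FF.......  {a→[0]; b→[1]}
  5. create(c)  ⇒  FFF......  {a→[0]; b→[1]; c→[2]}
  6. unlink(c)  ⇒  FF.......  {a→[0]; b→[1]}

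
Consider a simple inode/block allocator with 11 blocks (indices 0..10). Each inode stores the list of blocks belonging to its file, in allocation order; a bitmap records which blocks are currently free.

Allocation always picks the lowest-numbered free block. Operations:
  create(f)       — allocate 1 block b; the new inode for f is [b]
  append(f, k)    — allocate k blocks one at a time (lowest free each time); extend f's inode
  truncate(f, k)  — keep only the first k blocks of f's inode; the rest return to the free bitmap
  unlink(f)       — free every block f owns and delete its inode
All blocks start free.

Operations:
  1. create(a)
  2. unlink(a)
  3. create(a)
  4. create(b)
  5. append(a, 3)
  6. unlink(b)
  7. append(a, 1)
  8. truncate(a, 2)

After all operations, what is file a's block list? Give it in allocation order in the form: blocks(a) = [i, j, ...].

[1] create(a) — a=0 (map F..........)
[2] unlink(a) —  (map ...........)
[3] create(a) — a=0 (map F..........)
[4] create(b) — a=0 b=1 (map FF.........)
[5] append(a, 3) — a=0,2,3,4 b=1 (map FFFFF......)
[6] unlink(b) — a=0,2,3,4 (map F.FFF......)
[7] append(a, 1) — a=0,2,3,4,1 (map FFFFF......)
[8] truncate(a, 2) — a=0,2 (map F.F........)

blocks(a) = [0, 2]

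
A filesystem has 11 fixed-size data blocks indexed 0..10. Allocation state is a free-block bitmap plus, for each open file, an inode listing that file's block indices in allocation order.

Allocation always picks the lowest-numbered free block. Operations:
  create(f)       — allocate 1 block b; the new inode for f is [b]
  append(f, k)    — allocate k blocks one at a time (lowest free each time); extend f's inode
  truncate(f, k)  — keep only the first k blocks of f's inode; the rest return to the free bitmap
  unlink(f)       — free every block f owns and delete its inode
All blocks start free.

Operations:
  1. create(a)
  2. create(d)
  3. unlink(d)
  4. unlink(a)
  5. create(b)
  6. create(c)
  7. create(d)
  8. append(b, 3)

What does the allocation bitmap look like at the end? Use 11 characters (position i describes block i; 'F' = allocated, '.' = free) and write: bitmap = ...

  1. create(a)  ⇒  F..........  {a→[0]}
  2. create(d)  ⇒  FF.........  {a→[0]; d→[1]}
  3. unlink(d)  ⇒  F..........  {a→[0]}
  4. unlink(a)  ⇒  ...........  {}
  5. create(b)  ⇒  F..........  {b→[0]}
  6. create(c)  ⇒  FF.........  {b→[0]; c→[1]}
  7. create(d)  ⇒  FFF........  {b→[0]; c→[1]; d→[2]}
  8. append(b, 3)  ⇒  FFFFFF.....  {b→[0, 3, 4, 5]; c→[1]; d→[2]}

bitmap = FFFFFF.....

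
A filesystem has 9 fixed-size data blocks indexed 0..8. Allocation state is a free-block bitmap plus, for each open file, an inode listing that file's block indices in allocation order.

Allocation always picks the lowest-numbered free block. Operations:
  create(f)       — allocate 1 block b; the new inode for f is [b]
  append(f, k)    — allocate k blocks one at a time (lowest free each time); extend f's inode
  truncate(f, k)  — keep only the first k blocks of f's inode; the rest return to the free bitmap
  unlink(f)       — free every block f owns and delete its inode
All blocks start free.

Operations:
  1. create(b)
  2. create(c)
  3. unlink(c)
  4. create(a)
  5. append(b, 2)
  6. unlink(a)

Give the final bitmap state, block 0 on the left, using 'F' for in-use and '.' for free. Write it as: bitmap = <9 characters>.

bitmap = F.FF.....

  1. create(b)  ⇒  F........  {b→[0]}
  2. create(c)  ⇒  FF.......  {b→[0]; c→[1]}
  3. unlink(c)  ⇒  F........  {b→[0]}
  4. create(a)  ⇒  FF.......  {a→[1]; b→[0]}
  5. append(b, 2)  ⇒  FFFF.....  {a→[1]; b→[0, 2, 3]}
  6. unlink(a)  ⇒  F.FF.....  {b→[0, 2, 3]}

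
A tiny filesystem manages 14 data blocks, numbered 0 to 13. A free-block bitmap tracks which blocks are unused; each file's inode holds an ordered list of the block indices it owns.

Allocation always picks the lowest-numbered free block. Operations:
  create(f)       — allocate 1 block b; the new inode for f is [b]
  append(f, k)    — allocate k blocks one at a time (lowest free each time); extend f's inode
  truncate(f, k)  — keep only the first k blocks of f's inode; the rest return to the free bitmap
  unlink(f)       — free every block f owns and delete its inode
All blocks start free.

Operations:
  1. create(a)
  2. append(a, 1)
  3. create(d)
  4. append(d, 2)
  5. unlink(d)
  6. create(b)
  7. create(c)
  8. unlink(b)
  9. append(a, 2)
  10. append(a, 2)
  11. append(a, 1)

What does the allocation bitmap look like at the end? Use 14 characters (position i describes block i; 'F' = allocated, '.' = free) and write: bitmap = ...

bitmap = FFFFFFFF......

create(a): bitmap=F............. | a=[0]
append(a, 1): bitmap=FF............ | a=[0, 1]
create(d): bitmap=FFF........... | a=[0, 1] d=[2]
append(d, 2): bitmap=FFFFF......... | a=[0, 1] d=[2, 3, 4]
unlink(d): bitmap=FF............ | a=[0, 1]
create(b): bitmap=FFF........... | a=[0, 1] b=[2]
create(c): bitmap=FFFF.......... | a=[0, 1] b=[2] c=[3]
unlink(b): bitmap=FF.F.......... | a=[0, 1] c=[3]
append(a, 2): bitmap=FFFFF......... | a=[0, 1, 2, 4] c=[3]
append(a, 2): bitmap=FFFFFFF....... | a=[0, 1, 2, 4, 5, 6] c=[3]
append(a, 1): bitmap=FFFFFFFF...... | a=[0, 1, 2, 4, 5, 6, 7] c=[3]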